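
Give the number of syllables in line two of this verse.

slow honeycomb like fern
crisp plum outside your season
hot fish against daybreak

7

Line two: "crisp plum outside your season": 1+1+2+1+2 = 7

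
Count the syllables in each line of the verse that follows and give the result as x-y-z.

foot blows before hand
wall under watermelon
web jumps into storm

5-7-5

Line 1: "foot blows before hand": 1+1+2+1 = 5
Line 2: "wall under watermelon": 1+2+4 = 7
Line 3: "web jumps into storm": 1+1+2+1 = 5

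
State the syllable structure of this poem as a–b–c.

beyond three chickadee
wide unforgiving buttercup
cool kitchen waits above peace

6–8–7

Line 1: beyond(2) + three(1) + chickadee(3) = 6
Line 2: wide(1) + unforgiving(4) + buttercup(3) = 8
Line 3: cool(1) + kitchen(2) + waits(1) + above(2) + peace(1) = 7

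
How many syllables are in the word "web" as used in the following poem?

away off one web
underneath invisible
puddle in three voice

1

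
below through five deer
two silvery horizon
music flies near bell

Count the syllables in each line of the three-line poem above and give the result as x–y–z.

5–7–5

Line 1: below(2) + through(1) + five(1) + deer(1) = 5
Line 2: two(1) + silvery(3) + horizon(3) = 7
Line 3: music(2) + flies(1) + near(1) + bell(1) = 5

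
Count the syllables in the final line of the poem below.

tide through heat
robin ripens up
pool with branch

The final line: pool (1), with (1), branch (1) → 3

3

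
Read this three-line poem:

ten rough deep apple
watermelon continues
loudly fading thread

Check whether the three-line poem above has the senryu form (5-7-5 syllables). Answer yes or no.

Line 1: ten (1), rough (1), deep (1), apple (2) → 5 ✓
Line 2: watermelon (4), continues (3) → 7 ✓
Line 3: loudly (2), fading (2), thread (1) → 5 ✓

Yes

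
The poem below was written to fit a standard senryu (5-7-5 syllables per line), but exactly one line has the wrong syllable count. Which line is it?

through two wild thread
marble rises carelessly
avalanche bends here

Line 1

Line 1: "through two wild thread": 1+1+1+1 = 4 (expected 5)
Line 2: "marble rises carelessly": 2+2+3 = 7 ✓
Line 3: "avalanche bends here": 3+1+1 = 5 ✓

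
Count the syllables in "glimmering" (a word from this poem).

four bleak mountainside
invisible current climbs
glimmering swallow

3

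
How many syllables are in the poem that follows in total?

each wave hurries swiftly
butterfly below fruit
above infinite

17

Line 1: "each wave hurries swiftly": 1+1+2+2 = 6
Line 2: "butterfly below fruit": 3+2+1 = 6
Line 3: "above infinite": 2+3 = 5
Total: 6 + 6 + 5 = 17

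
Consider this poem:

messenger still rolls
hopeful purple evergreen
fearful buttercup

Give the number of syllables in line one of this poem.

Line one: messenger(3) + still(1) + rolls(1) = 5

5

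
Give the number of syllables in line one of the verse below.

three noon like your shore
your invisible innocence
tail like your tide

5

Line one: "three noon like your shore": 1+1+1+1+1 = 5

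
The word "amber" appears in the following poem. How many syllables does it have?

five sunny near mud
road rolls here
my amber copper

"amber" has 2 syllables.

2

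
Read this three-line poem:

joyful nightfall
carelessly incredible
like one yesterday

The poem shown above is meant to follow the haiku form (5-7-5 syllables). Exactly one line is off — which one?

The first line

Line 1: "joyful nightfall": 2+2 = 4 (expected 5)
Line 2: "carelessly incredible": 3+4 = 7 ✓
Line 3: "like one yesterday": 1+1+3 = 5 ✓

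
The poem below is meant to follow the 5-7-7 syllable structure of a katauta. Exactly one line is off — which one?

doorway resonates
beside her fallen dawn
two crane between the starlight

The second line

Line 1: doorway (2), resonates (3) → 5 ✓
Line 2: beside (2), her (1), fallen (2), dawn (1) → 6 (expected 7)
Line 3: two (1), crane (1), between (2), the (1), starlight (2) → 7 ✓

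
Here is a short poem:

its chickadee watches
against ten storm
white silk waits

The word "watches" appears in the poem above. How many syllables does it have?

2

"watches" has 2 syllables.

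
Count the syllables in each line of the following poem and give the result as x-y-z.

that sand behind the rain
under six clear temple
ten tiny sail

Line 1: that (1), sand (1), behind (2), the (1), rain (1) → 6
Line 2: under (2), six (1), clear (1), temple (2) → 6
Line 3: ten (1), tiny (2), sail (1) → 4

6-6-4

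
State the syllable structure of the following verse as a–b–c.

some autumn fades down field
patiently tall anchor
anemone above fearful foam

6–6–9

Line 1: some (1), autumn (2), fades (1), down (1), field (1) → 6
Line 2: patiently (3), tall (1), anchor (2) → 6
Line 3: anemone (4), above (2), fearful (2), foam (1) → 9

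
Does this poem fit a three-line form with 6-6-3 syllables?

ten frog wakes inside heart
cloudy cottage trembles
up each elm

Yes

Line 1: ten (1), frog (1), wakes (1), inside (2), heart (1) → 6 ✓
Line 2: cloudy (2), cottage (2), trembles (2) → 6 ✓
Line 3: up (1), each (1), elm (1) → 3 ✓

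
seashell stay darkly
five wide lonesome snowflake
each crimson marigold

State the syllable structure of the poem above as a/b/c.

Line 1: seashell (2), stay (1), darkly (2) → 5
Line 2: five (1), wide (1), lonesome (2), snowflake (2) → 6
Line 3: each (1), crimson (2), marigold (3) → 6

5/6/6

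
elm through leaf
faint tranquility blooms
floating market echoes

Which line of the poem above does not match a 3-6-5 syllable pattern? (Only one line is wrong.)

Line 3

Line 1: elm (1), through (1), leaf (1) → 3 ✓
Line 2: faint (1), tranquility (4), blooms (1) → 6 ✓
Line 3: floating (2), market (2), echoes (2) → 6 (expected 5)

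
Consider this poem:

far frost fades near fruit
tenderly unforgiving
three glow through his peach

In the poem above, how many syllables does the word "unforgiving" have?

4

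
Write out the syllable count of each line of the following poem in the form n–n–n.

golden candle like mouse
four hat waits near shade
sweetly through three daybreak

6–5–6

Line 1: "golden candle like mouse": 2+2+1+1 = 6
Line 2: "four hat waits near shade": 1+1+1+1+1 = 5
Line 3: "sweetly through three daybreak": 2+1+1+2 = 6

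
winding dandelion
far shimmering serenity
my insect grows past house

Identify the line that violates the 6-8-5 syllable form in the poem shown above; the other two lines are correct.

Line 3

Line 1: "winding dandelion": 2+4 = 6 ✓
Line 2: "far shimmering serenity": 1+3+4 = 8 ✓
Line 3: "my insect grows past house": 1+2+1+1+1 = 6 (expected 5)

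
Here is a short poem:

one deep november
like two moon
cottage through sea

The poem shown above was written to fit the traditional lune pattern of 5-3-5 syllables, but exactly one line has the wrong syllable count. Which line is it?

Line 1: one (1), deep (1), november (3) → 5 ✓
Line 2: like (1), two (1), moon (1) → 3 ✓
Line 3: cottage (2), through (1), sea (1) → 4 (expected 5)

The third line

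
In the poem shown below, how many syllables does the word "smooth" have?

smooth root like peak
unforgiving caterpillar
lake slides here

1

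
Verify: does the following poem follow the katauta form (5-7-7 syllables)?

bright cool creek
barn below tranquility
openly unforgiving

Line 1: bright(1) + cool(1) + creek(1) = 3 (expected 5)
Line 2: barn(1) + below(2) + tranquility(4) = 7 ✓
Line 3: openly(3) + unforgiving(4) = 7 ✓

No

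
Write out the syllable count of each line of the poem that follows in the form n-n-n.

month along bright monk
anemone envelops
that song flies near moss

5-7-5

Line 1: "month along bright monk": 1+2+1+1 = 5
Line 2: "anemone envelops": 4+3 = 7
Line 3: "that song flies near moss": 1+1+1+1+1 = 5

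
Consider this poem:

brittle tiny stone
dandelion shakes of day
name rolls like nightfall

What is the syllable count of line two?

7

Line two: dandelion (4), shakes (1), of (1), day (1) → 7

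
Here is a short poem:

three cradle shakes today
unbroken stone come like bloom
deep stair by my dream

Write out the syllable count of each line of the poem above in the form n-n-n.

6-7-5

Line 1: three (1), cradle (2), shakes (1), today (2) → 6
Line 2: unbroken (3), stone (1), come (1), like (1), bloom (1) → 7
Line 3: deep (1), stair (1), by (1), my (1), dream (1) → 5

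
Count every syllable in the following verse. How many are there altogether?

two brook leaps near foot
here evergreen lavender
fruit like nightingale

17

Line 1: two (1), brook (1), leaps (1), near (1), foot (1) → 5
Line 2: here (1), evergreen (3), lavender (3) → 7
Line 3: fruit (1), like (1), nightingale (3) → 5
Total: 5 + 7 + 5 = 17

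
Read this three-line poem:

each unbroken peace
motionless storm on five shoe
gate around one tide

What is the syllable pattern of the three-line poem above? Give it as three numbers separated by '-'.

Line 1: each(1) + unbroken(3) + peace(1) = 5
Line 2: motionless(3) + storm(1) + on(1) + five(1) + shoe(1) = 7
Line 3: gate(1) + around(2) + one(1) + tide(1) = 5

5-7-5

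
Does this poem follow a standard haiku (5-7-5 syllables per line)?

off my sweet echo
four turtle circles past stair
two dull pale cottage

Line 1: "off my sweet echo": 1+1+1+2 = 5 ✓
Line 2: "four turtle circles past stair": 1+2+2+1+1 = 7 ✓
Line 3: "two dull pale cottage": 1+1+1+2 = 5 ✓

Yes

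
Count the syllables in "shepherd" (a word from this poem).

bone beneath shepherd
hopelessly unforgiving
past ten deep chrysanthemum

2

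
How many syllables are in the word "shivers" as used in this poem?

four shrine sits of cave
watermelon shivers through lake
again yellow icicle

"shivers" has 2 syllables.

2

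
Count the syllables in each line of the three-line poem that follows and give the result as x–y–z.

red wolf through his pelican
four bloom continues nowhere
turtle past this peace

7–7–5

Line 1: red(1) + wolf(1) + through(1) + his(1) + pelican(3) = 7
Line 2: four(1) + bloom(1) + continues(3) + nowhere(2) = 7
Line 3: turtle(2) + past(1) + this(1) + peace(1) = 5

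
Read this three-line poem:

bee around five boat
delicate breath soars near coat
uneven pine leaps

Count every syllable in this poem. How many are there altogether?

17

Line 1: bee (1), around (2), five (1), boat (1) → 5
Line 2: delicate (3), breath (1), soars (1), near (1), coat (1) → 7
Line 3: uneven (3), pine (1), leaps (1) → 5
Total: 5 + 7 + 5 = 17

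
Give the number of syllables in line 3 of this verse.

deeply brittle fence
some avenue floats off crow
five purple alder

Line 3: five(1) + purple(2) + alder(2) = 5

5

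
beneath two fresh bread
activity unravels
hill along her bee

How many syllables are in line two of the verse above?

7

Line two: activity(4) + unravels(3) = 7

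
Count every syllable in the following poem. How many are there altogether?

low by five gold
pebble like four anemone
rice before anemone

Line 1: low (1), by (1), five (1), gold (1) → 4
Line 2: pebble (2), like (1), four (1), anemone (4) → 8
Line 3: rice (1), before (2), anemone (4) → 7
Total: 4 + 8 + 7 = 19

19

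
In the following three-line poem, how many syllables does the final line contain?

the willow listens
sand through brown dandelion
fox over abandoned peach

7

The final line: fox(1) + over(2) + abandoned(3) + peach(1) = 7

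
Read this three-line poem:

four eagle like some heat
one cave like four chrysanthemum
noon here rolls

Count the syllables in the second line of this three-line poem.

8

The second line: one(1) + cave(1) + like(1) + four(1) + chrysanthemum(4) = 8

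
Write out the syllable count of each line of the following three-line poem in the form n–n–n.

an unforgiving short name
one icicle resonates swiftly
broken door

Line 1: "an unforgiving short name": 1+4+1+1 = 7
Line 2: "one icicle resonates swiftly": 1+3+3+2 = 9
Line 3: "broken door": 2+1 = 3

7–9–3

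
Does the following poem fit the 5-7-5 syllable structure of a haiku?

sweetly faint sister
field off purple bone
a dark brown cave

No

Line 1: sweetly(2) + faint(1) + sister(2) = 5 ✓
Line 2: field(1) + off(1) + purple(2) + bone(1) = 5 (expected 7)
Line 3: a(1) + dark(1) + brown(1) + cave(1) = 4 (expected 5)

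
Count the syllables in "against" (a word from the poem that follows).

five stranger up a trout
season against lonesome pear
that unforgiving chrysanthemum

2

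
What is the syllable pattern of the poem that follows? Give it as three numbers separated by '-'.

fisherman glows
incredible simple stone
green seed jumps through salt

Line 1: fisherman (3), glows (1) → 4
Line 2: incredible (4), simple (2), stone (1) → 7
Line 3: green (1), seed (1), jumps (1), through (1), salt (1) → 5

4-7-5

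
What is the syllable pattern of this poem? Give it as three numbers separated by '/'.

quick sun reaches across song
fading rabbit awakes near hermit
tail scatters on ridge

Line 1: quick(1) + sun(1) + reaches(2) + across(2) + song(1) = 7
Line 2: fading(2) + rabbit(2) + awakes(2) + near(1) + hermit(2) = 9
Line 3: tail(1) + scatters(2) + on(1) + ridge(1) = 5

7/9/5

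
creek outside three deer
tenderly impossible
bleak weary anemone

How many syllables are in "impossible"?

4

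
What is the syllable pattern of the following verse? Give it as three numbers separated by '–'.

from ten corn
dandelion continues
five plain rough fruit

3–7–4

Line 1: from (1), ten (1), corn (1) → 3
Line 2: dandelion (4), continues (3) → 7
Line 3: five (1), plain (1), rough (1), fruit (1) → 4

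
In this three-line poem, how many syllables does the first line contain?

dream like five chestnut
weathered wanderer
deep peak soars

The first line: dream(1) + like(1) + five(1) + chestnut(2) = 5

5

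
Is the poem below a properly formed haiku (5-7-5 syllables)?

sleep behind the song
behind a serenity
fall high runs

No

Line 1: sleep(1) + behind(2) + the(1) + song(1) = 5 ✓
Line 2: behind(2) + a(1) + serenity(4) = 7 ✓
Line 3: fall(1) + high(1) + runs(1) = 3 (expected 5)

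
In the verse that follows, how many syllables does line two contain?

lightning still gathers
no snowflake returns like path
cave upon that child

7

Line two: "no snowflake returns like path": 1+2+2+1+1 = 7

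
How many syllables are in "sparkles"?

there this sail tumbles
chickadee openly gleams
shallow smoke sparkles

2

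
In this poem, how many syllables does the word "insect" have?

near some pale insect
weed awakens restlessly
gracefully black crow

"insect" has 2 syllables.

2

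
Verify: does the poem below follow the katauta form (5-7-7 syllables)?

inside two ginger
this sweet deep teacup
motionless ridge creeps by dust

Line 1: inside(2) + two(1) + ginger(2) = 5 ✓
Line 2: this(1) + sweet(1) + deep(1) + teacup(2) = 5 (expected 7)
Line 3: motionless(3) + ridge(1) + creeps(1) + by(1) + dust(1) = 7 ✓

No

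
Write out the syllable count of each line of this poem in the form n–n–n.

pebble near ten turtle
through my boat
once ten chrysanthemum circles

Line 1: pebble (2), near (1), ten (1), turtle (2) → 6
Line 2: through (1), my (1), boat (1) → 3
Line 3: once (1), ten (1), chrysanthemum (4), circles (2) → 8

6–3–8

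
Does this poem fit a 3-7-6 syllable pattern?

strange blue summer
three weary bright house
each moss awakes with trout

Line 1: strange(1) + blue(1) + summer(2) = 4 (expected 3)
Line 2: three(1) + weary(2) + bright(1) + house(1) = 5 (expected 7)
Line 3: each(1) + moss(1) + awakes(2) + with(1) + trout(1) = 6 ✓

No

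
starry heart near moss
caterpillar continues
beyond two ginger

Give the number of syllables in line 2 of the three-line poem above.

Line 2: caterpillar(4) + continues(3) = 7

7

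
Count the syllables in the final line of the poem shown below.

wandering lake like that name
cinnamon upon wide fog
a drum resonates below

The final line: a (1), drum (1), resonates (3), below (2) → 7

7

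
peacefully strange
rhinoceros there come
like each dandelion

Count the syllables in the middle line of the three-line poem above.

6

The middle line: rhinoceros (4), there (1), come (1) → 6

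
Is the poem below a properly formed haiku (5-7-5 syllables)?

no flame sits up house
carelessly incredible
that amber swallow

Line 1: no (1), flame (1), sits (1), up (1), house (1) → 5 ✓
Line 2: carelessly (3), incredible (4) → 7 ✓
Line 3: that (1), amber (2), swallow (2) → 5 ✓

Yes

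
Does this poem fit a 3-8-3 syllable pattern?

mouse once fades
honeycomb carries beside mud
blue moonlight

Yes

Line 1: mouse (1), once (1), fades (1) → 3 ✓
Line 2: honeycomb (3), carries (2), beside (2), mud (1) → 8 ✓
Line 3: blue (1), moonlight (2) → 3 ✓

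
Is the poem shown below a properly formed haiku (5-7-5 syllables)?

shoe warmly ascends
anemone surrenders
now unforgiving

Yes

Line 1: shoe (1), warmly (2), ascends (2) → 5 ✓
Line 2: anemone (4), surrenders (3) → 7 ✓
Line 3: now (1), unforgiving (4) → 5 ✓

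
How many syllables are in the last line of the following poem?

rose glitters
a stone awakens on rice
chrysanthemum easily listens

The last line: "chrysanthemum easily listens": 4+3+2 = 9

9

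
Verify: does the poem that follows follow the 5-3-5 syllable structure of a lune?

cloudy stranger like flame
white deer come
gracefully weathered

Line 1: "cloudy stranger like flame": 2+2+1+1 = 6 (expected 5)
Line 2: "white deer come": 1+1+1 = 3 ✓
Line 3: "gracefully weathered": 3+2 = 5 ✓

No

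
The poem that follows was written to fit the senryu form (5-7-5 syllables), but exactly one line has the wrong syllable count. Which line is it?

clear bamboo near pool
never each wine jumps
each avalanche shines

Line 1: clear (1), bamboo (2), near (1), pool (1) → 5 ✓
Line 2: never (2), each (1), wine (1), jumps (1) → 5 (expected 7)
Line 3: each (1), avalanche (3), shines (1) → 5 ✓

The second line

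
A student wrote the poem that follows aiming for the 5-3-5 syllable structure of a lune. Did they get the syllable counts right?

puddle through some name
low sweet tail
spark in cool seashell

Yes

Line 1: puddle(2) + through(1) + some(1) + name(1) = 5 ✓
Line 2: low(1) + sweet(1) + tail(1) = 3 ✓
Line 3: spark(1) + in(1) + cool(1) + seashell(2) = 5 ✓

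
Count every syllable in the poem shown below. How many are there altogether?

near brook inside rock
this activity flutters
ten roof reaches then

Line 1: "near brook inside rock": 1+1+2+1 = 5
Line 2: "this activity flutters": 1+4+2 = 7
Line 3: "ten roof reaches then": 1+1+2+1 = 5
Total: 5 + 7 + 5 = 17

17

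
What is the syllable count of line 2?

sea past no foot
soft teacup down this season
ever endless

7

Line 2: "soft teacup down this season": 1+2+1+1+2 = 7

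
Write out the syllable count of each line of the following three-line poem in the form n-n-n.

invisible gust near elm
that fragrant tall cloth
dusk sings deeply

Line 1: "invisible gust near elm": 4+1+1+1 = 7
Line 2: "that fragrant tall cloth": 1+2+1+1 = 5
Line 3: "dusk sings deeply": 1+1+2 = 4

7-5-4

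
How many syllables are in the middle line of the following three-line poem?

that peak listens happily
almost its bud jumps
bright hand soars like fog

5

The middle line: almost(2) + its(1) + bud(1) + jumps(1) = 5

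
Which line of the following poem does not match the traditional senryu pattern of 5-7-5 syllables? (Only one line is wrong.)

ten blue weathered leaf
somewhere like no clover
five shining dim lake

Line 1: "ten blue weathered leaf": 1+1+2+1 = 5 ✓
Line 2: "somewhere like no clover": 2+1+1+2 = 6 (expected 7)
Line 3: "five shining dim lake": 1+2+1+1 = 5 ✓

Line 2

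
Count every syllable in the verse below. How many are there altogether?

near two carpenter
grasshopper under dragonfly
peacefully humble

Line 1: near (1), two (1), carpenter (3) → 5
Line 2: grasshopper (3), under (2), dragonfly (3) → 8
Line 3: peacefully (3), humble (2) → 5
Total: 5 + 8 + 5 = 18

18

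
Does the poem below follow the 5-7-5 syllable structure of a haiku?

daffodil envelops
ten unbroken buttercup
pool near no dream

No

Line 1: daffodil(3) + envelops(3) = 6 (expected 5)
Line 2: ten(1) + unbroken(3) + buttercup(3) = 7 ✓
Line 3: pool(1) + near(1) + no(1) + dream(1) = 4 (expected 5)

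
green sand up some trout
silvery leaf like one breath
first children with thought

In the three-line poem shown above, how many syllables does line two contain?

7

Line two: silvery(3) + leaf(1) + like(1) + one(1) + breath(1) = 7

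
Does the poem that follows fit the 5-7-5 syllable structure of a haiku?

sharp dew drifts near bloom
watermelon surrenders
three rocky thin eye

Yes

Line 1: sharp(1) + dew(1) + drifts(1) + near(1) + bloom(1) = 5 ✓
Line 2: watermelon(4) + surrenders(3) = 7 ✓
Line 3: three(1) + rocky(2) + thin(1) + eye(1) = 5 ✓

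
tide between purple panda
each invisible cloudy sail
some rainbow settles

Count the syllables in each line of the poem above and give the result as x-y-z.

7-8-5

Line 1: tide (1), between (2), purple (2), panda (2) → 7
Line 2: each (1), invisible (4), cloudy (2), sail (1) → 8
Line 3: some (1), rainbow (2), settles (2) → 5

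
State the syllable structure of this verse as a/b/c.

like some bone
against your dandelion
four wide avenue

Line 1: like (1), some (1), bone (1) → 3
Line 2: against (2), your (1), dandelion (4) → 7
Line 3: four (1), wide (1), avenue (3) → 5

3/7/5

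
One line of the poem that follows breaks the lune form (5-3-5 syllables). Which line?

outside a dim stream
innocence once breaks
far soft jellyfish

The second line

Line 1: "outside a dim stream": 2+1+1+1 = 5 ✓
Line 2: "innocence once breaks": 3+1+1 = 5 (expected 3)
Line 3: "far soft jellyfish": 1+1+3 = 5 ✓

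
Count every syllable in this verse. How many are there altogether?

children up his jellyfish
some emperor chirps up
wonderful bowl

17

Line 1: children (2), up (1), his (1), jellyfish (3) → 7
Line 2: some (1), emperor (3), chirps (1), up (1) → 6
Line 3: wonderful (3), bowl (1) → 4
Total: 7 + 6 + 4 = 17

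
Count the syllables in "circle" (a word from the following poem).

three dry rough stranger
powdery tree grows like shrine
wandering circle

2

"circle" has 2 syllables.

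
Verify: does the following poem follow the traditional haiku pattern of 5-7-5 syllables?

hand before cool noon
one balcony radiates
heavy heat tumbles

Yes

Line 1: "hand before cool noon": 1+2+1+1 = 5 ✓
Line 2: "one balcony radiates": 1+3+3 = 7 ✓
Line 3: "heavy heat tumbles": 2+1+2 = 5 ✓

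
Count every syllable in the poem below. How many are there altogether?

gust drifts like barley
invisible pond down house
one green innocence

Line 1: gust (1), drifts (1), like (1), barley (2) → 5
Line 2: invisible (4), pond (1), down (1), house (1) → 7
Line 3: one (1), green (1), innocence (3) → 5
Total: 5 + 7 + 5 = 17

17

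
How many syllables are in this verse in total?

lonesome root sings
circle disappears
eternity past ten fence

16

Line 1: lonesome (2), root (1), sings (1) → 4
Line 2: circle (2), disappears (3) → 5
Line 3: eternity (4), past (1), ten (1), fence (1) → 7
Total: 4 + 5 + 7 = 16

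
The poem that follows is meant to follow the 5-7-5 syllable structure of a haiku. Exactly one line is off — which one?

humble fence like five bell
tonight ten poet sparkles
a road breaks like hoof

Line 1: humble(2) + fence(1) + like(1) + five(1) + bell(1) = 6 (expected 5)
Line 2: tonight(2) + ten(1) + poet(2) + sparkles(2) = 7 ✓
Line 3: a(1) + road(1) + breaks(1) + like(1) + hoof(1) = 5 ✓

The first line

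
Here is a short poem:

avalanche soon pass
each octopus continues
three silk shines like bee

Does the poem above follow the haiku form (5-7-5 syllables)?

Line 1: avalanche (3), soon (1), pass (1) → 5 ✓
Line 2: each (1), octopus (3), continues (3) → 7 ✓
Line 3: three (1), silk (1), shines (1), like (1), bee (1) → 5 ✓

Yes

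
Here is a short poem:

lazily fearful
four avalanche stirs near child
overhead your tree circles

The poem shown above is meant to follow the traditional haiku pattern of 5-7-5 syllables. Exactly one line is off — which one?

The third line

Line 1: lazily (3), fearful (2) → 5 ✓
Line 2: four (1), avalanche (3), stirs (1), near (1), child (1) → 7 ✓
Line 3: overhead (3), your (1), tree (1), circles (2) → 7 (expected 5)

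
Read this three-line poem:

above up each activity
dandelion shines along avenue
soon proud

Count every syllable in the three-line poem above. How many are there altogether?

Line 1: "above up each activity": 2+1+1+4 = 8
Line 2: "dandelion shines along avenue": 4+1+2+3 = 10
Line 3: "soon proud": 1+1 = 2
Total: 8 + 10 + 2 = 20

20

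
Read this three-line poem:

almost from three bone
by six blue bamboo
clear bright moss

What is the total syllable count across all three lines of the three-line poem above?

Line 1: "almost from three bone": 2+1+1+1 = 5
Line 2: "by six blue bamboo": 1+1+1+2 = 5
Line 3: "clear bright moss": 1+1+1 = 3
Total: 5 + 5 + 3 = 13

13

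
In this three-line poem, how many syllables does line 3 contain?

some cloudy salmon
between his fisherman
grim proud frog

Line 3: grim (1), proud (1), frog (1) → 3

3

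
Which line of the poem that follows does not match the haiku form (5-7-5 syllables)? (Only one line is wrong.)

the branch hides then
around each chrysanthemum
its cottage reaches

Line 1: the(1) + branch(1) + hides(1) + then(1) = 4 (expected 5)
Line 2: around(2) + each(1) + chrysanthemum(4) = 7 ✓
Line 3: its(1) + cottage(2) + reaches(2) = 5 ✓

The first line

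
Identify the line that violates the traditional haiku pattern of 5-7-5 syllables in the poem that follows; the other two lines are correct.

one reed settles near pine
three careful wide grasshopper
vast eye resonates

Line 1: one (1), reed (1), settles (2), near (1), pine (1) → 6 (expected 5)
Line 2: three (1), careful (2), wide (1), grasshopper (3) → 7 ✓
Line 3: vast (1), eye (1), resonates (3) → 5 ✓

The first line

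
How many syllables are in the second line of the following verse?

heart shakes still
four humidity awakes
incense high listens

7

The second line: four(1) + humidity(4) + awakes(2) = 7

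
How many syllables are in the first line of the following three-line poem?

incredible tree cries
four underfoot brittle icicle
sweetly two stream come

6

The first line: "incredible tree cries": 4+1+1 = 6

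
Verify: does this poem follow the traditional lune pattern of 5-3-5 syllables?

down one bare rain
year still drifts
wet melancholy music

No

Line 1: down(1) + one(1) + bare(1) + rain(1) = 4 (expected 5)
Line 2: year(1) + still(1) + drifts(1) = 3 ✓
Line 3: wet(1) + melancholy(4) + music(2) = 7 (expected 5)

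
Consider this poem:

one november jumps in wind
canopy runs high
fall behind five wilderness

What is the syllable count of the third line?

7

The third line: "fall behind five wilderness": 1+2+1+3 = 7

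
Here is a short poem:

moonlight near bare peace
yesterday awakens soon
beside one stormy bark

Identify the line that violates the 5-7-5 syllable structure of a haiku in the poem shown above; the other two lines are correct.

Line 1: moonlight (2), near (1), bare (1), peace (1) → 5 ✓
Line 2: yesterday (3), awakens (3), soon (1) → 7 ✓
Line 3: beside (2), one (1), stormy (2), bark (1) → 6 (expected 5)

The third line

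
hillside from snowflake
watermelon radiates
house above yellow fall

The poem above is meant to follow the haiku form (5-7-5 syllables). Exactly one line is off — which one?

Line 1: hillside(2) + from(1) + snowflake(2) = 5 ✓
Line 2: watermelon(4) + radiates(3) = 7 ✓
Line 3: house(1) + above(2) + yellow(2) + fall(1) = 6 (expected 5)

Line 3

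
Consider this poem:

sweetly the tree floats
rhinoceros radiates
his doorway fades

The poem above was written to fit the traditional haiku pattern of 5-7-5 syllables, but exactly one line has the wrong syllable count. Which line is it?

The third line

Line 1: sweetly (2), the (1), tree (1), floats (1) → 5 ✓
Line 2: rhinoceros (4), radiates (3) → 7 ✓
Line 3: his (1), doorway (2), fades (1) → 4 (expected 5)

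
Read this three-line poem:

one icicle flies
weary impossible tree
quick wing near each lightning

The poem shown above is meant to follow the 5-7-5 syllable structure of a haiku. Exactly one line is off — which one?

The third line

Line 1: one(1) + icicle(3) + flies(1) = 5 ✓
Line 2: weary(2) + impossible(4) + tree(1) = 7 ✓
Line 3: quick(1) + wing(1) + near(1) + each(1) + lightning(2) = 6 (expected 5)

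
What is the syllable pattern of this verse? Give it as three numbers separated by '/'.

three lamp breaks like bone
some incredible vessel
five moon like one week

Line 1: three (1), lamp (1), breaks (1), like (1), bone (1) → 5
Line 2: some (1), incredible (4), vessel (2) → 7
Line 3: five (1), moon (1), like (1), one (1), week (1) → 5

5/7/5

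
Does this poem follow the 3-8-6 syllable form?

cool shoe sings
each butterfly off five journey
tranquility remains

Line 1: "cool shoe sings": 1+1+1 = 3 ✓
Line 2: "each butterfly off five journey": 1+3+1+1+2 = 8 ✓
Line 3: "tranquility remains": 4+2 = 6 ✓

Yes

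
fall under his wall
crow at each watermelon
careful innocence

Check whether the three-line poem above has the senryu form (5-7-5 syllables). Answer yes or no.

Line 1: fall (1), under (2), his (1), wall (1) → 5 ✓
Line 2: crow (1), at (1), each (1), watermelon (4) → 7 ✓
Line 3: careful (2), innocence (3) → 5 ✓

Yes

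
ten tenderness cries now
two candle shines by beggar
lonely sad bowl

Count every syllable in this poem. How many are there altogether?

Line 1: ten(1) + tenderness(3) + cries(1) + now(1) = 6
Line 2: two(1) + candle(2) + shines(1) + by(1) + beggar(2) = 7
Line 3: lonely(2) + sad(1) + bowl(1) = 4
Total: 6 + 7 + 4 = 17

17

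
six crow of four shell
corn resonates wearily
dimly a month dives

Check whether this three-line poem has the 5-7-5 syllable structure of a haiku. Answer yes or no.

Line 1: "six crow of four shell": 1+1+1+1+1 = 5 ✓
Line 2: "corn resonates wearily": 1+3+3 = 7 ✓
Line 3: "dimly a month dives": 2+1+1+1 = 5 ✓

Yes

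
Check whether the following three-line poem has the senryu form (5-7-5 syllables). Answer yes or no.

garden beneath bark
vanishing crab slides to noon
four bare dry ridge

Line 1: "garden beneath bark": 2+2+1 = 5 ✓
Line 2: "vanishing crab slides to noon": 3+1+1+1+1 = 7 ✓
Line 3: "four bare dry ridge": 1+1+1+1 = 4 (expected 5)

No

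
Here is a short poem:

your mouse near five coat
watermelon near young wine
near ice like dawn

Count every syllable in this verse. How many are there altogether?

Line 1: "your mouse near five coat": 1+1+1+1+1 = 5
Line 2: "watermelon near young wine": 4+1+1+1 = 7
Line 3: "near ice like dawn": 1+1+1+1 = 4
Total: 5 + 7 + 4 = 16

16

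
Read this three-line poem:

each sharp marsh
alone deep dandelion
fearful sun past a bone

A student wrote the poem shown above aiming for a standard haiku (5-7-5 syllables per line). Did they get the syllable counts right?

No

Line 1: each(1) + sharp(1) + marsh(1) = 3 (expected 5)
Line 2: alone(2) + deep(1) + dandelion(4) = 7 ✓
Line 3: fearful(2) + sun(1) + past(1) + a(1) + bone(1) = 6 (expected 5)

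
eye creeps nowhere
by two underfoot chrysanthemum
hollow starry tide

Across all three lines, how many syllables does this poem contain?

18

Line 1: eye (1), creeps (1), nowhere (2) → 4
Line 2: by (1), two (1), underfoot (3), chrysanthemum (4) → 9
Line 3: hollow (2), starry (2), tide (1) → 5
Total: 4 + 9 + 5 = 18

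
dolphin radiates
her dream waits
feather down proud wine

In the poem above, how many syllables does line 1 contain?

5

Line 1: dolphin (2), radiates (3) → 5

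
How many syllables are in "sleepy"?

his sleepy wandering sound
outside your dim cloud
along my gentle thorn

2

"sleepy" has 2 syllables.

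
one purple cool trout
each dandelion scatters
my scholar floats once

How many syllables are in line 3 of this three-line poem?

Line 3: "my scholar floats once": 1+2+1+1 = 5

5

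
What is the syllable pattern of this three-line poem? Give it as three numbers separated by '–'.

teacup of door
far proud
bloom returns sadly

Line 1: teacup(2) + of(1) + door(1) = 4
Line 2: far(1) + proud(1) = 2
Line 3: bloom(1) + returns(2) + sadly(2) = 5

4–2–5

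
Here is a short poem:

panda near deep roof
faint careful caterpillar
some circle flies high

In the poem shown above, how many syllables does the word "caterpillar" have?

4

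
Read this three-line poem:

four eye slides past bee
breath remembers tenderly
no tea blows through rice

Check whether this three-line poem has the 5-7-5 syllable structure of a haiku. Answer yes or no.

Line 1: four(1) + eye(1) + slides(1) + past(1) + bee(1) = 5 ✓
Line 2: breath(1) + remembers(3) + tenderly(3) = 7 ✓
Line 3: no(1) + tea(1) + blows(1) + through(1) + rice(1) = 5 ✓

Yes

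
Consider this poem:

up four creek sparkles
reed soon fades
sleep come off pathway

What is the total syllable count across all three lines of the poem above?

13

Line 1: up (1), four (1), creek (1), sparkles (2) → 5
Line 2: reed (1), soon (1), fades (1) → 3
Line 3: sleep (1), come (1), off (1), pathway (2) → 5
Total: 5 + 3 + 5 = 13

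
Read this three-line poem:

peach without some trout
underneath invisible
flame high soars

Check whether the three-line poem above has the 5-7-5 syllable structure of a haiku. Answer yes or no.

Line 1: peach(1) + without(2) + some(1) + trout(1) = 5 ✓
Line 2: underneath(3) + invisible(4) = 7 ✓
Line 3: flame(1) + high(1) + soars(1) = 3 (expected 5)

No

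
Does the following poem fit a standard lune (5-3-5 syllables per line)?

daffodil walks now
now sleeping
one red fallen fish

Line 1: daffodil (3), walks (1), now (1) → 5 ✓
Line 2: now (1), sleeping (2) → 3 ✓
Line 3: one (1), red (1), fallen (2), fish (1) → 5 ✓

Yes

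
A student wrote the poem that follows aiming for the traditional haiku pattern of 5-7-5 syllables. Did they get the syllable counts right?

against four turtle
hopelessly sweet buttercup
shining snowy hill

Line 1: against (2), four (1), turtle (2) → 5 ✓
Line 2: hopelessly (3), sweet (1), buttercup (3) → 7 ✓
Line 3: shining (2), snowy (2), hill (1) → 5 ✓

Yes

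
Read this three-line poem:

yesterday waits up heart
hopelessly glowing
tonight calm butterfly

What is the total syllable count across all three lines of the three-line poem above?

17

Line 1: yesterday(3) + waits(1) + up(1) + heart(1) = 6
Line 2: hopelessly(3) + glowing(2) = 5
Line 3: tonight(2) + calm(1) + butterfly(3) = 6
Total: 6 + 5 + 6 = 17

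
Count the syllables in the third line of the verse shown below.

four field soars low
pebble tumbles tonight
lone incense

3

The third line: "lone incense": 1+2 = 3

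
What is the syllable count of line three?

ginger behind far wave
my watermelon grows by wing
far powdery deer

5

Line three: far(1) + powdery(3) + deer(1) = 5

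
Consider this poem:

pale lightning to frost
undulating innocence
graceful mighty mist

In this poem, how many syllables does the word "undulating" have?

"undulating" has 4 syllables.

4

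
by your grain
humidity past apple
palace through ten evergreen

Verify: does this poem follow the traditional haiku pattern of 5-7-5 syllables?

No

Line 1: "by your grain": 1+1+1 = 3 (expected 5)
Line 2: "humidity past apple": 4+1+2 = 7 ✓
Line 3: "palace through ten evergreen": 2+1+1+3 = 7 (expected 5)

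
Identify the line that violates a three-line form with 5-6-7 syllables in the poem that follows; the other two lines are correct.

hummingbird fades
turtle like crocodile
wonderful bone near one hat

Line 1: "hummingbird fades": 3+1 = 4 (expected 5)
Line 2: "turtle like crocodile": 2+1+3 = 6 ✓
Line 3: "wonderful bone near one hat": 3+1+1+1+1 = 7 ✓

Line 1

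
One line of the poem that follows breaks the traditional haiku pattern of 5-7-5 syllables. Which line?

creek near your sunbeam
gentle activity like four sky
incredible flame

Line 1: creek(1) + near(1) + your(1) + sunbeam(2) = 5 ✓
Line 2: gentle(2) + activity(4) + like(1) + four(1) + sky(1) = 9 (expected 7)
Line 3: incredible(4) + flame(1) = 5 ✓

Line 2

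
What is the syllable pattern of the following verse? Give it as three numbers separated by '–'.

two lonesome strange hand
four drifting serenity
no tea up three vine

Line 1: two (1), lonesome (2), strange (1), hand (1) → 5
Line 2: four (1), drifting (2), serenity (4) → 7
Line 3: no (1), tea (1), up (1), three (1), vine (1) → 5

5–7–5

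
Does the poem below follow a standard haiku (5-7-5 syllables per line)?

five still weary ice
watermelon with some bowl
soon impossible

Line 1: five(1) + still(1) + weary(2) + ice(1) = 5 ✓
Line 2: watermelon(4) + with(1) + some(1) + bowl(1) = 7 ✓
Line 3: soon(1) + impossible(4) = 5 ✓

Yes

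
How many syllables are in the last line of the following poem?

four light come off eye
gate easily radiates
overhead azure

The last line: "overhead azure": 3+2 = 5

5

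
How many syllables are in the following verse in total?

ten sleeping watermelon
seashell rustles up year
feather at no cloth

18

Line 1: "ten sleeping watermelon": 1+2+4 = 7
Line 2: "seashell rustles up year": 2+2+1+1 = 6
Line 3: "feather at no cloth": 2+1+1+1 = 5
Total: 7 + 6 + 5 = 18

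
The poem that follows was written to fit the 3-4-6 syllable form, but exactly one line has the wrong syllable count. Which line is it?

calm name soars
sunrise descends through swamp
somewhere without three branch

The second line

Line 1: "calm name soars": 1+1+1 = 3 ✓
Line 2: "sunrise descends through swamp": 2+2+1+1 = 6 (expected 4)
Line 3: "somewhere without three branch": 2+2+1+1 = 6 ✓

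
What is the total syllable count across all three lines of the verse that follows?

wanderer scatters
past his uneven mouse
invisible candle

Line 1: wanderer(3) + scatters(2) = 5
Line 2: past(1) + his(1) + uneven(3) + mouse(1) = 6
Line 3: invisible(4) + candle(2) = 6
Total: 5 + 6 + 6 = 17

17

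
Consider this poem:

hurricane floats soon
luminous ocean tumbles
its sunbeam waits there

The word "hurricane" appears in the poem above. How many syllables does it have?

"hurricane" has 3 syllables.

3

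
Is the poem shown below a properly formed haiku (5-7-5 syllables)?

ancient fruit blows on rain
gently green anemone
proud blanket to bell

Line 1: "ancient fruit blows on rain": 2+1+1+1+1 = 6 (expected 5)
Line 2: "gently green anemone": 2+1+4 = 7 ✓
Line 3: "proud blanket to bell": 1+2+1+1 = 5 ✓

No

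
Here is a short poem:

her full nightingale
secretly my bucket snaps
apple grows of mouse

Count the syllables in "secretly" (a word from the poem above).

3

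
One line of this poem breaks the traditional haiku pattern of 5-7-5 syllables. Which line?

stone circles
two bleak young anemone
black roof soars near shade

The first line

Line 1: stone (1), circles (2) → 3 (expected 5)
Line 2: two (1), bleak (1), young (1), anemone (4) → 7 ✓
Line 3: black (1), roof (1), soars (1), near (1), shade (1) → 5 ✓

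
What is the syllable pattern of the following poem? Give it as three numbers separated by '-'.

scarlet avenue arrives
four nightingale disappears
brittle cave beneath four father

7-7-8

Line 1: "scarlet avenue arrives": 2+3+2 = 7
Line 2: "four nightingale disappears": 1+3+3 = 7
Line 3: "brittle cave beneath four father": 2+1+2+1+2 = 8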